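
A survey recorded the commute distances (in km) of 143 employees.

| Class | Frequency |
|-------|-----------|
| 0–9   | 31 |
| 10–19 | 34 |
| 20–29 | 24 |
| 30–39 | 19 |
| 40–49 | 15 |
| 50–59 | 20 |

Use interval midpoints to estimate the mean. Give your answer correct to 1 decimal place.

25.4

Midpoints: 4.5, 14.5, 24.5, 34.5, 44.5, 54.5
Σfm = 31×4.5 + 34×14.5 + 24×24.5 + 19×34.5 + 15×44.5 + 20×54.5 = 3633.5
n = Σf = 143
Mean = 3633.5 / 143 = 25.4091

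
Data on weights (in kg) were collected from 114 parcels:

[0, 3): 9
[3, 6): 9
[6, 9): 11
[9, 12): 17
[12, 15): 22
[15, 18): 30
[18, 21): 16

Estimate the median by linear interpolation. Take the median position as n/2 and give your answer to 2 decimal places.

13.50

Cumulative frequencies: 9, 18, 29, 46, 68, 98, 114
n = 114; position = n/2 = 57.
This falls in the class [12, 15): L = 12, F = 46, f = 22, h = 3.
Median ≈ 12 + ((57 − 46) / 22) × 3 = 13.5000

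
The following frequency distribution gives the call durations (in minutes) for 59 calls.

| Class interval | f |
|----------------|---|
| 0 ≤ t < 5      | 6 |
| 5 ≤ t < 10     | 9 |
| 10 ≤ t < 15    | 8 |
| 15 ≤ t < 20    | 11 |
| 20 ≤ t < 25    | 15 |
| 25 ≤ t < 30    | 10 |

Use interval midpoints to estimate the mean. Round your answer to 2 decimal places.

16.74

Midpoints: 2.5, 7.5, 12.5, 17.5, 22.5, 27.5
Σfm = 6×2.5 + 9×7.5 + 8×12.5 + 11×17.5 + 15×22.5 + 10×27.5 = 987.5
n = Σf = 59
Mean = 987.5 / 59 = 16.7373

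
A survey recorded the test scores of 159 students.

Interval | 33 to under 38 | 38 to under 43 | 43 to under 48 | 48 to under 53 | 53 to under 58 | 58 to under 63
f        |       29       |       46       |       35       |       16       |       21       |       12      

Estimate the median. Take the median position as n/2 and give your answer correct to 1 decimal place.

Cumulative frequencies: 29, 75, 110, 126, 147, 159
n = 159; position = n/2 = 79.5.
This falls in the class 43 to under 48: L = 43, F = 75, f = 35, h = 5.
Median ≈ 43 + ((79.5 − 75) / 35) × 5 = 43.6429

43.6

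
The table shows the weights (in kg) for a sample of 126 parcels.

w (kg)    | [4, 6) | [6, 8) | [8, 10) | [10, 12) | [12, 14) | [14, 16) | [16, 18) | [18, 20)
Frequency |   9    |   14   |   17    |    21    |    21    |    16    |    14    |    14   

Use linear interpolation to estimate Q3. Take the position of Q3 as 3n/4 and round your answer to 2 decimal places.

15.56

Cumulative frequencies: 9, 23, 40, 61, 82, 98, 112, 126
n = 126; position = 3n/4 = 94.5.
This falls in the class [14, 16): L = 14, F = 82, f = 16, h = 2.
Upper quartile ≈ 14 + ((94.5 − 82) / 16) × 2 = 15.5625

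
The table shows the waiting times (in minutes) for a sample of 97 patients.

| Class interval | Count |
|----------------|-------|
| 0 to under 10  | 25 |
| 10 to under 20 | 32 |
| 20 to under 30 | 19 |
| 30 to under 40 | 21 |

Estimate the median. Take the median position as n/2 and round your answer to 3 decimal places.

Cumulative frequencies: 25, 57, 76, 97
n = 97; position = n/2 = 48.5.
This falls in the class 10 to under 20: L = 10, F = 25, f = 32, h = 10.
Median ≈ 10 + ((48.5 − 25) / 32) × 10 = 17.3438

17.344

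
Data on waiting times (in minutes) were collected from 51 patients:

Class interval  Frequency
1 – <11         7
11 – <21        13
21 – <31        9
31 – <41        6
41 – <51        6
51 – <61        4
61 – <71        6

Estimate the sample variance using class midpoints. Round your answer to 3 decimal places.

377.412

Midpoints: 6, 16, 26, 36, 46, 56, 66
n = 51, Σfm = 1596, mean = 31.2941
Σfm² = 68816
Σf(m − x̄)² = Σfm² − (Σfm)²/n = 68816 − 1596²/51 = 18870.5882
Sample variance = 18870.5882 / 50 = 377.4118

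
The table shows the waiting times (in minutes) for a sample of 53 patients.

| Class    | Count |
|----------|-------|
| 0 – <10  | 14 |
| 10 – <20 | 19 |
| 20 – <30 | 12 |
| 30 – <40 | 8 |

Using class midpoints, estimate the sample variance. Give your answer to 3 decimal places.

Midpoints: 5, 15, 25, 35
n = 53, Σfm = 935, mean = 17.6415
Σfm² = 21925
Σf(m − x̄)² = Σfm² − (Σfm)²/n = 21925 − 935²/53 = 5430.1887
Sample variance = 5430.1887 / 52 = 104.4267

104.427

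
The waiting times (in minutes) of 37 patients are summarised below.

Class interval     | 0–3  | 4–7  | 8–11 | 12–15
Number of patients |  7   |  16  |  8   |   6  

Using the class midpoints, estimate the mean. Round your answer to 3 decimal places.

6.905

Midpoints: 1.5, 5.5, 9.5, 13.5
Σfm = 7×1.5 + 16×5.5 + 8×9.5 + 6×13.5 = 255.5
n = Σf = 37
Mean = 255.5 / 37 = 6.9054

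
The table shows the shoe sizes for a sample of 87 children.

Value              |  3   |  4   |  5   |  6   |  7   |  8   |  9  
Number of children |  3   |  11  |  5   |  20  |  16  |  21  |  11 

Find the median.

Cumulative frequencies: 3, 14, 19, 39, 55, 76, 87
n = 87, so the median is the value in position (n+1)/2 = 44.
Position 44 falls at value 7.

7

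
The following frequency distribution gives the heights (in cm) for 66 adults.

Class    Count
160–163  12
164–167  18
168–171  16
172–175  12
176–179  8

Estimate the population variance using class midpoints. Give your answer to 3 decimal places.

Midpoints: 161.5, 165.5, 169.5, 173.5, 177.5
n = 66, Σfm = 11131, mean = 168.6515
Σfm² = 1878972.5
Σf(m − x̄)² = Σfm² − (Σfm)²/n = 1878972.5 − 11131²/66 = 1712.4848
Population variance = 1712.4848 / 66 = 25.9467

25.947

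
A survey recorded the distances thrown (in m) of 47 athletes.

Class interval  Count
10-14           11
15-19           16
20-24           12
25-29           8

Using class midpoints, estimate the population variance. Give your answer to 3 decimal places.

25.985

Midpoints: 12, 17, 22, 27
n = 47, Σfm = 884, mean = 18.8085
Σfm² = 17848
Σf(m − x̄)² = Σfm² − (Σfm)²/n = 17848 − 884²/47 = 1221.2766
Population variance = 1221.2766 / 47 = 25.9846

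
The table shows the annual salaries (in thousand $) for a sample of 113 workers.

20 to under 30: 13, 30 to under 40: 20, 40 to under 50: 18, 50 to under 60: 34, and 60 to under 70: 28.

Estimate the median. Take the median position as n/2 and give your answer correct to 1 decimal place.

51.6

Cumulative frequencies: 13, 33, 51, 85, 113
n = 113; position = n/2 = 56.5.
This falls in the class 50 to under 60: L = 50, F = 51, f = 34, h = 10.
Median ≈ 50 + ((56.5 − 51) / 34) × 10 = 51.6176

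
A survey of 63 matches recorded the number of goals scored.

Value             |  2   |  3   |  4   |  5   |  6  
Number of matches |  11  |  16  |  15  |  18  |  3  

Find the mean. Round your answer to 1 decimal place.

3.8

Values: 2, 3, 4, 5, 6
Σfx = 11×2 + 16×3 + 15×4 + 18×5 + 3×6 = 238
n = Σf = 63
Mean = 238 / 63 = 3.7778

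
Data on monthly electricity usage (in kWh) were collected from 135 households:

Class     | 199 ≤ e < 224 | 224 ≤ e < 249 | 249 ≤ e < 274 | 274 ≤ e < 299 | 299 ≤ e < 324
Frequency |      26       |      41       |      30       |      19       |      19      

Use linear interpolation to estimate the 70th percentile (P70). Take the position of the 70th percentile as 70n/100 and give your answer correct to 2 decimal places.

Cumulative frequencies: 26, 67, 97, 116, 135
n = 135; position = 70n/100 = 94.5.
This falls in the class 249 ≤ e < 274: L = 249, F = 67, f = 30, h = 25.
70th percentile ≈ 249 + ((94.5 − 67) / 30) × 25 = 271.9167

271.92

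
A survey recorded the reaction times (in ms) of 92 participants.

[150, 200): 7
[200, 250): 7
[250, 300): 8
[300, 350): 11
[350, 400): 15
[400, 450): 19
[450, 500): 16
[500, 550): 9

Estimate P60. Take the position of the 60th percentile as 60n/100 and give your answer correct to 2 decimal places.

Cumulative frequencies: 7, 14, 22, 33, 48, 67, 83, 92
n = 92; position = 60n/100 = 55.2.
This falls in the class [400, 450): L = 400, F = 48, f = 19, h = 50.
60th percentile ≈ 400 + ((55.2 − 48) / 19) × 50 = 418.9474

418.95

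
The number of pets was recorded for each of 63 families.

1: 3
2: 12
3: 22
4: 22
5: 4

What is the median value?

Cumulative frequencies: 3, 15, 37, 59, 63
n = 63, so the median is the value in position (n+1)/2 = 32.
Position 32 falls at value 3.

3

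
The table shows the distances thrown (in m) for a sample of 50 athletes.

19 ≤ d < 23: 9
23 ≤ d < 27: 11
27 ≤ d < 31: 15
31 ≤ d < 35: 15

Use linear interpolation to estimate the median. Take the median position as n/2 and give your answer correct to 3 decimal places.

Cumulative frequencies: 9, 20, 35, 50
n = 50; position = n/2 = 25.
This falls in the class 27 ≤ d < 31: L = 27, F = 20, f = 15, h = 4.
Median ≈ 27 + ((25 − 20) / 15) × 4 = 28.3333

28.333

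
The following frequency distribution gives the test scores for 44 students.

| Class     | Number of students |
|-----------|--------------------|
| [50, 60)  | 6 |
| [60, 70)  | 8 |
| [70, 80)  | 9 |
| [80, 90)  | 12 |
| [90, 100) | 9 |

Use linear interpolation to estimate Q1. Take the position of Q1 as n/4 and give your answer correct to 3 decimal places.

66.250

Cumulative frequencies: 6, 14, 23, 35, 44
n = 44; position = n/4 = 11.
This falls in the class [60, 70): L = 60, F = 6, f = 8, h = 10.
Lower quartile ≈ 60 + ((11 − 6) / 8) × 10 = 66.2500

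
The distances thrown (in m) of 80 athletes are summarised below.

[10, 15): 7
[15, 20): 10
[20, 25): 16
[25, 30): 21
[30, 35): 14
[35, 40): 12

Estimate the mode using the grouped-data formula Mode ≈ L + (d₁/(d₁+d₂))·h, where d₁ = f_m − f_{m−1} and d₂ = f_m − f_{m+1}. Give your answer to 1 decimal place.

27.1

Modal class: [25, 30) (highest frequency 21).
d₁ = 21 − 16 = 5, d₂ = 21 − 14 = 7
Mode ≈ 25 + (5/(5+7)) × 5 = 25 + 2.0833 = 27.0833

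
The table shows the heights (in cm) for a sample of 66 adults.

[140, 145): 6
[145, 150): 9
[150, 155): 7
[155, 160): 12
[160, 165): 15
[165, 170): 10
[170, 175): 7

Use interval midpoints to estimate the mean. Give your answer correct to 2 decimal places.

158.48

Midpoints: 142.5, 147.5, 152.5, 157.5, 162.5, 167.5, 172.5
Σfm = 6×142.5 + 9×147.5 + 7×152.5 + 12×157.5 + 15×162.5 + 10×167.5 + 7×172.5 = 10460
n = Σf = 66
Mean = 10460 / 66 = 158.4848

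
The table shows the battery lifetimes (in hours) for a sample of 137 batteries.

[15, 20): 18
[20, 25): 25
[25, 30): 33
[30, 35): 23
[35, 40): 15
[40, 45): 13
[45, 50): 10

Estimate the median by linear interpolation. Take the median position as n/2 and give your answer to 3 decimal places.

28.864

Cumulative frequencies: 18, 43, 76, 99, 114, 127, 137
n = 137; position = n/2 = 68.5.
This falls in the class [25, 30): L = 25, F = 43, f = 33, h = 5.
Median ≈ 25 + ((68.5 − 43) / 33) × 5 = 28.8636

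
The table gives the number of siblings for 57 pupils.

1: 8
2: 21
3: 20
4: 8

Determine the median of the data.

2

Cumulative frequencies: 8, 29, 49, 57
n = 57, so the median is the value in position (n+1)/2 = 29.
Position 29 falls at value 2.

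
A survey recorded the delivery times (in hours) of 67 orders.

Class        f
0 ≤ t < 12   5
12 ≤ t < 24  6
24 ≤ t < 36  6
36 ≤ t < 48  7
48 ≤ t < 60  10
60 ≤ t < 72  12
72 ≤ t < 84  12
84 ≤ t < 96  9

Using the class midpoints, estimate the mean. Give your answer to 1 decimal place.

Midpoints: 6, 18, 30, 42, 54, 66, 78, 90
Σfm = 5×6 + 6×18 + 6×30 + 7×42 + 10×54 + 12×66 + 12×78 + 9×90 = 3690
n = Σf = 67
Mean = 3690 / 67 = 55.0746

55.1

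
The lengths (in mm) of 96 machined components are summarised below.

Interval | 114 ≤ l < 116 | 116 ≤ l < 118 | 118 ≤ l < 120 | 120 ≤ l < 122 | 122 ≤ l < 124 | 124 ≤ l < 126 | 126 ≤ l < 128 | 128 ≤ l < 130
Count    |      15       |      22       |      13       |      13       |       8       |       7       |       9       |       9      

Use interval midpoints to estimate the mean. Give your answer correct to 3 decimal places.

120.646

Midpoints: 115, 117, 119, 121, 123, 125, 127, 129
Σfm = 15×115 + 22×117 + 13×119 + 13×121 + 8×123 + 7×125 + 9×127 + 9×129 = 11582
n = Σf = 96
Mean = 11582 / 96 = 120.6458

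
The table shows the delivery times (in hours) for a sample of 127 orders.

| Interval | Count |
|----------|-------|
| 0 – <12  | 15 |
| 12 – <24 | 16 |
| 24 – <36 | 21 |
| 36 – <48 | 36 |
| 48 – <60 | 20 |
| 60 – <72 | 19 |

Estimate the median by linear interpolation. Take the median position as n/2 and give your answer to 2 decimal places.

39.83

Cumulative frequencies: 15, 31, 52, 88, 108, 127
n = 127; position = n/2 = 63.5.
This falls in the class 36 – <48: L = 36, F = 52, f = 36, h = 12.
Median ≈ 36 + ((63.5 − 52) / 36) × 12 = 39.8333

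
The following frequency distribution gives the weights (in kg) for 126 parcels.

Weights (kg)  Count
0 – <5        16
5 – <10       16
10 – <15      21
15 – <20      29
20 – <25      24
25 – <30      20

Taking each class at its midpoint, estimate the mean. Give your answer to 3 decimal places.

Midpoints: 2.5, 7.5, 12.5, 17.5, 22.5, 27.5
Σfm = 16×2.5 + 16×7.5 + 21×12.5 + 29×17.5 + 24×22.5 + 20×27.5 = 2020
n = Σf = 126
Mean = 2020 / 126 = 16.0317

16.032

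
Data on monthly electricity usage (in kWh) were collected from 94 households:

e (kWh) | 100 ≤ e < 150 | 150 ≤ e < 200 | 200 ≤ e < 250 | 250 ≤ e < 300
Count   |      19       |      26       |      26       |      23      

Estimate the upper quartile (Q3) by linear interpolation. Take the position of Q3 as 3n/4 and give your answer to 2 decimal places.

249.04

Cumulative frequencies: 19, 45, 71, 94
n = 94; position = 3n/4 = 70.5.
This falls in the class 200 ≤ e < 250: L = 200, F = 45, f = 26, h = 50.
Upper quartile ≈ 200 + ((70.5 − 45) / 26) × 50 = 249.0385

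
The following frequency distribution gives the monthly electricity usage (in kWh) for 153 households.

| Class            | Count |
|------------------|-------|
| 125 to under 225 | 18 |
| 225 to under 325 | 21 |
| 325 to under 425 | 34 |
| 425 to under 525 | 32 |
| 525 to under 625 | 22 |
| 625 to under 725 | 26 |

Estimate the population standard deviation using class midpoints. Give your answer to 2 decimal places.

158.73

Midpoints: 175, 275, 375, 475, 575, 675
n = 153, Σfm = 67075, mean = 438.3987
Σfm² = 33260625
Σf(m − x̄)² = Σfm² − (Σfm)²/n = 33260625 − 67075²/153 = 3855032.6797
Population variance = 3855032.6797 / 153 = 25196.2920
Standard deviation = √25196.2920 = 158.7334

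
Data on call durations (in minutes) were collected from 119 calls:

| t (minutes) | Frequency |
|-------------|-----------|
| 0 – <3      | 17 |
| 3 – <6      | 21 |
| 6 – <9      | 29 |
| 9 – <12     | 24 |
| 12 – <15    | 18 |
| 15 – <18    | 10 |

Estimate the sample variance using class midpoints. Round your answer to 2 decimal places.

20.19

Midpoints: 1.5, 4.5, 7.5, 10.5, 13.5, 16.5
n = 119, Σfm = 997.5, mean = 8.3824
Σfm² = 10743.75
Σf(m − x̄)² = Σfm² − (Σfm)²/n = 10743.75 − 997.5²/119 = 2382.3529
Sample variance = 2382.3529 / 118 = 20.1894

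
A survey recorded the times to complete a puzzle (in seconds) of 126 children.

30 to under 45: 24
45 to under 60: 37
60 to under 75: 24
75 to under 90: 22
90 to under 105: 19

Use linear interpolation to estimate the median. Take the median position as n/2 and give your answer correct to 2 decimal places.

61.25

Cumulative frequencies: 24, 61, 85, 107, 126
n = 126; position = n/2 = 63.
This falls in the class 60 to under 75: L = 60, F = 61, f = 24, h = 15.
Median ≈ 60 + ((63 − 61) / 24) × 15 = 61.2500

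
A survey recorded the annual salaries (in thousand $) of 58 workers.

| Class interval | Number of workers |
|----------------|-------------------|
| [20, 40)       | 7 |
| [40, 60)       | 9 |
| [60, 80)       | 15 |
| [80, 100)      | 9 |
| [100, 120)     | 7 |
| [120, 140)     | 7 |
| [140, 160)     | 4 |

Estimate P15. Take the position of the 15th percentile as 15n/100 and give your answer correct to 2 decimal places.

43.78

Cumulative frequencies: 7, 16, 31, 40, 47, 54, 58
n = 58; position = 15n/100 = 8.7.
This falls in the class [40, 60): L = 40, F = 7, f = 9, h = 20.
15th percentile ≈ 40 + ((8.7 − 7) / 9) × 20 = 43.7778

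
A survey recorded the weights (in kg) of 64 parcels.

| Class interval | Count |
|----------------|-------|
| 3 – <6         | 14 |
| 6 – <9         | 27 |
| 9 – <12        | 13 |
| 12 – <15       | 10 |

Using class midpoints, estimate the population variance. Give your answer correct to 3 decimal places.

8.629

Midpoints: 4.5, 7.5, 10.5, 13.5
n = 64, Σfm = 537, mean = 8.3906
Σfm² = 5058
Σf(m − x̄)² = Σfm² − (Σfm)²/n = 5058 − 537²/64 = 552.2344
Population variance = 552.2344 / 64 = 8.6287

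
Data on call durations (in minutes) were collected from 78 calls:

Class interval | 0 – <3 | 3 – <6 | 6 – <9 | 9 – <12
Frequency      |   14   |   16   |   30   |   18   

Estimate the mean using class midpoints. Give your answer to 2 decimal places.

6.50

Midpoints: 1.5, 4.5, 7.5, 10.5
Σfm = 14×1.5 + 16×4.5 + 30×7.5 + 18×10.5 = 507
n = Σf = 78
Mean = 507 / 78 = 6.5000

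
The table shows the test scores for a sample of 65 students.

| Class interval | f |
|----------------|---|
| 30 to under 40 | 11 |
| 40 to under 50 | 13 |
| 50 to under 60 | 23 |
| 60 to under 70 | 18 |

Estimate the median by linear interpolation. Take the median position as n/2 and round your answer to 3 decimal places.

Cumulative frequencies: 11, 24, 47, 65
n = 65; position = n/2 = 32.5.
This falls in the class 50 to under 60: L = 50, F = 24, f = 23, h = 10.
Median ≈ 50 + ((32.5 − 24) / 23) × 10 = 53.6957

53.696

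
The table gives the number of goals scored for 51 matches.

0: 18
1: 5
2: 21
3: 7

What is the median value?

2

Cumulative frequencies: 18, 23, 44, 51
n = 51, so the median is the value in position (n+1)/2 = 26.
Position 26 falls at value 2.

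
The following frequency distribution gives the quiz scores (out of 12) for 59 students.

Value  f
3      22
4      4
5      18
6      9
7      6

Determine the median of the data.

5

Cumulative frequencies: 22, 26, 44, 53, 59
n = 59, so the median is the value in position (n+1)/2 = 30.
Position 30 falls at value 5.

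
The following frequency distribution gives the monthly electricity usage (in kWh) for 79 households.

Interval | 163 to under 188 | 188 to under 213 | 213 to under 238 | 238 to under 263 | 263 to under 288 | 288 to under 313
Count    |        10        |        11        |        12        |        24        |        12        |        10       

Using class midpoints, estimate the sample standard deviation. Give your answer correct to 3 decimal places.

Midpoints: 175.5, 200.5, 225.5, 250.5, 275.5, 300.5
n = 79, Σfm = 18989.5, mean = 240.3734
Σfm² = 4680219.75
Σf(m − x̄)² = Σfm² − (Σfm)²/n = 4680219.75 − 18989.5²/79 = 115648.7342
Sample variance = 115648.7342 / 78 = 1482.6761
Standard deviation = √1482.6761 = 38.5055

38.506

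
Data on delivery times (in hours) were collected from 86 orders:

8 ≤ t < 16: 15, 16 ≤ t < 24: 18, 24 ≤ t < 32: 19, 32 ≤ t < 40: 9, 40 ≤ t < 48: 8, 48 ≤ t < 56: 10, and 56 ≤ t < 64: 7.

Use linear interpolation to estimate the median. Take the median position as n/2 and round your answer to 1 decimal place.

28.2

Cumulative frequencies: 15, 33, 52, 61, 69, 79, 86
n = 86; position = n/2 = 43.
This falls in the class 24 ≤ t < 32: L = 24, F = 33, f = 19, h = 8.
Median ≈ 24 + ((43 − 33) / 19) × 8 = 28.2105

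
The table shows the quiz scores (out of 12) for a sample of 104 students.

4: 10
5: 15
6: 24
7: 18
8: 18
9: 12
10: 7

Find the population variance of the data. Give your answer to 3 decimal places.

Values: 4, 5, 6, 7, 8, 9, 10
n = 104, Σfx = 707, mean = 6.7981
Σfx² = 5105
Σf(x − x̄)² = Σfx² − (Σfx)²/n = 5105 − 707²/104 = 298.7596
Population variance = 298.7596 / 104 = 2.8727

2.873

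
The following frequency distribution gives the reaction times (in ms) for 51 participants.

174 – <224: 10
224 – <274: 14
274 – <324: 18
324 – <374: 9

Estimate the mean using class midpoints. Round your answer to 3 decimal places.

Midpoints: 199, 249, 299, 349
Σfm = 10×199 + 14×249 + 18×299 + 9×349 = 13999
n = Σf = 51
Mean = 13999 / 51 = 274.4902

274.490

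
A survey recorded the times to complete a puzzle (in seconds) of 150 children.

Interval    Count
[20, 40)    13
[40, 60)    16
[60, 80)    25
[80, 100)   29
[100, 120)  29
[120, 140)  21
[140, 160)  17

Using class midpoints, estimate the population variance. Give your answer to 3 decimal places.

1246.649

Midpoints: 30, 50, 70, 90, 110, 130, 150
n = 150, Σfm = 14020, mean = 93.4667
Σfm² = 1497400
Σf(m − x̄)² = Σfm² − (Σfm)²/n = 1497400 − 14020²/150 = 186997.3333
Population variance = 186997.3333 / 150 = 1246.6489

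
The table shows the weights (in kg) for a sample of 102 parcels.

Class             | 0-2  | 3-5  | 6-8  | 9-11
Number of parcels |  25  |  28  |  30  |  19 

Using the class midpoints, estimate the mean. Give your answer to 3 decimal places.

5.265

Midpoints: 1, 4, 7, 10
Σfm = 25×1 + 28×4 + 30×7 + 19×10 = 537
n = Σf = 102
Mean = 537 / 102 = 5.2647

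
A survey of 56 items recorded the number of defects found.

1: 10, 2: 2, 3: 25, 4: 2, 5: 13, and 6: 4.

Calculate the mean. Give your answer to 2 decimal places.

Values: 1, 2, 3, 4, 5, 6
Σfx = 10×1 + 2×2 + 25×3 + 2×4 + 13×5 + 4×6 = 186
n = Σf = 56
Mean = 186 / 56 = 3.3214

3.32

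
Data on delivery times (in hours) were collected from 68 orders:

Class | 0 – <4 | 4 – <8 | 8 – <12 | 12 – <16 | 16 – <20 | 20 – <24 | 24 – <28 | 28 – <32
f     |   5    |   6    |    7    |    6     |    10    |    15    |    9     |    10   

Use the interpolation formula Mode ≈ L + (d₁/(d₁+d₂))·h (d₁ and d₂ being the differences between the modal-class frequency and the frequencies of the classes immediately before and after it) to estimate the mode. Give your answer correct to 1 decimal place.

21.8

Modal class: 20 – <24 (highest frequency 15).
d₁ = 15 − 10 = 5, d₂ = 15 − 9 = 6
Mode ≈ 20 + (5/(5+6)) × 4 = 20 + 1.8182 = 21.8182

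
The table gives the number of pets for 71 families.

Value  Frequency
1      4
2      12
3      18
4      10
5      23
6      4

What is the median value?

4

Cumulative frequencies: 4, 16, 34, 44, 67, 71
n = 71, so the median is the value in position (n+1)/2 = 36.
Position 36 falls at value 4.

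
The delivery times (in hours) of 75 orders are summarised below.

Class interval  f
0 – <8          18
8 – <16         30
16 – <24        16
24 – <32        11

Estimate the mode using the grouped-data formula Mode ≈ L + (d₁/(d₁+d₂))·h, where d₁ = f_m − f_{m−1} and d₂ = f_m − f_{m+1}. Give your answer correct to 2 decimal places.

11.69

Modal class: 8 – <16 (highest frequency 30).
d₁ = 30 − 18 = 12, d₂ = 30 − 16 = 14
Mode ≈ 8 + (12/(12+14)) × 8 = 8 + 3.6923 = 11.6923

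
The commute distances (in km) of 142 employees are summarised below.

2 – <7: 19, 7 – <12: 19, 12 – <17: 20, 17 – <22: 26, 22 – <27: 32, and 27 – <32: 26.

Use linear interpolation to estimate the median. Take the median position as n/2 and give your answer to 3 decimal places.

Cumulative frequencies: 19, 38, 58, 84, 116, 142
n = 142; position = n/2 = 71.
This falls in the class 17 – <22: L = 17, F = 58, f = 26, h = 5.
Median ≈ 17 + ((71 − 58) / 26) × 5 = 19.5000

19.500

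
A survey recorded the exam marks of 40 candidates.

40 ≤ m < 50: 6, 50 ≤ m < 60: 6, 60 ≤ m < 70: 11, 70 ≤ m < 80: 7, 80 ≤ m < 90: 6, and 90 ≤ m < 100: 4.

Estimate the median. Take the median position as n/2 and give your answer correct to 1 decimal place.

Cumulative frequencies: 6, 12, 23, 30, 36, 40
n = 40; position = n/2 = 20.
This falls in the class 60 ≤ m < 70: L = 60, F = 12, f = 11, h = 10.
Median ≈ 60 + ((20 − 12) / 11) × 10 = 67.2727

67.3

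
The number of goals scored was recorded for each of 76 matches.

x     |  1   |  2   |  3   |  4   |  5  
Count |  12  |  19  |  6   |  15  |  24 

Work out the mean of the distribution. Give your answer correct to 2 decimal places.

3.26

Values: 1, 2, 3, 4, 5
Σfx = 12×1 + 19×2 + 6×3 + 15×4 + 24×5 = 248
n = Σf = 76
Mean = 248 / 76 = 3.2632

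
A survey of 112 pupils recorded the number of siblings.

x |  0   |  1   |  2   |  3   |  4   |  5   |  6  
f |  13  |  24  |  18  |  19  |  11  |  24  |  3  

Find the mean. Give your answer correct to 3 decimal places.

2.670

Values: 0, 1, 2, 3, 4, 5, 6
Σfx = 13×0 + 24×1 + 18×2 + 19×3 + 11×4 + 24×5 + 3×6 = 299
n = Σf = 112
Mean = 299 / 112 = 2.6696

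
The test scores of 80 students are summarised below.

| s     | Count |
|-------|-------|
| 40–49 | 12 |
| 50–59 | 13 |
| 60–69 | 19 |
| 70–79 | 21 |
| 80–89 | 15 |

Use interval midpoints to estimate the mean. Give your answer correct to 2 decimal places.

Midpoints: 44.5, 54.5, 64.5, 74.5, 84.5
Σfm = 12×44.5 + 13×54.5 + 19×64.5 + 21×74.5 + 15×84.5 = 5300
n = Σf = 80
Mean = 5300 / 80 = 66.2500

66.25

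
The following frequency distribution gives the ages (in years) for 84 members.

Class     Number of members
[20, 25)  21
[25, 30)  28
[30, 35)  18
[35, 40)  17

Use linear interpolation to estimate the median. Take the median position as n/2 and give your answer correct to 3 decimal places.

Cumulative frequencies: 21, 49, 67, 84
n = 84; position = n/2 = 42.
This falls in the class [25, 30): L = 25, F = 21, f = 28, h = 5.
Median ≈ 25 + ((42 − 21) / 28) × 5 = 28.7500

28.750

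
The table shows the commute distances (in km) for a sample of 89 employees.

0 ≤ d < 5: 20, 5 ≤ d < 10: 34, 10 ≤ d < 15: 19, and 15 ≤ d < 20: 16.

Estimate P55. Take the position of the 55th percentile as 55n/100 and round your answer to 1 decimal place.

Cumulative frequencies: 20, 54, 73, 89
n = 89; position = 55n/100 = 48.95.
This falls in the class 5 ≤ d < 10: L = 5, F = 20, f = 34, h = 5.
55th percentile ≈ 5 + ((48.95 − 20) / 34) × 5 = 9.2574

9.3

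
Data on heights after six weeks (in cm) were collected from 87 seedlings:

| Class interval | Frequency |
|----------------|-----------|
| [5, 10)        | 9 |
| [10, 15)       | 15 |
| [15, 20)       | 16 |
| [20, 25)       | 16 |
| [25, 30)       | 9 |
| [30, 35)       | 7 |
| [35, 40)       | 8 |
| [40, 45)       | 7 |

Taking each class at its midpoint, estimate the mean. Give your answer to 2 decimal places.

Midpoints: 7.5, 12.5, 17.5, 22.5, 27.5, 32.5, 37.5, 42.5
Σfm = 9×7.5 + 15×12.5 + 16×17.5 + 16×22.5 + 9×27.5 + 7×32.5 + 8×37.5 + 7×42.5 = 1967.5
n = Σf = 87
Mean = 1967.5 / 87 = 22.6149

22.61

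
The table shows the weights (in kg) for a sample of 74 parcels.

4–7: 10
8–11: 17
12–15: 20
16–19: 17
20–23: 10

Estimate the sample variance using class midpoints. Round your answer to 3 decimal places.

Midpoints: 5.5, 9.5, 13.5, 17.5, 21.5
n = 74, Σfm = 999, mean = 13.5000
Σfm² = 15310.5
Σf(m − x̄)² = Σfm² − (Σfm)²/n = 15310.5 − 999²/74 = 1824.0000
Sample variance = 1824.0000 / 73 = 24.9863

24.986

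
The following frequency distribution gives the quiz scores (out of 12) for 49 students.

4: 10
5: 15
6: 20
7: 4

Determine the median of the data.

5

Cumulative frequencies: 10, 25, 45, 49
n = 49, so the median is the value in position (n+1)/2 = 25.
Position 25 falls at value 5.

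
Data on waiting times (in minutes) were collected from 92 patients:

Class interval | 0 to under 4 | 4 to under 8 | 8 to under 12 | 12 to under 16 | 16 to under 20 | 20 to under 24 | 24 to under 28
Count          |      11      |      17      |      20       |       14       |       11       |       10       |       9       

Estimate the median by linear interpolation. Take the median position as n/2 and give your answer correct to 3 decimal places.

Cumulative frequencies: 11, 28, 48, 62, 73, 83, 92
n = 92; position = n/2 = 46.
This falls in the class 8 to under 12: L = 8, F = 28, f = 20, h = 4.
Median ≈ 8 + ((46 − 28) / 20) × 4 = 11.6000

11.600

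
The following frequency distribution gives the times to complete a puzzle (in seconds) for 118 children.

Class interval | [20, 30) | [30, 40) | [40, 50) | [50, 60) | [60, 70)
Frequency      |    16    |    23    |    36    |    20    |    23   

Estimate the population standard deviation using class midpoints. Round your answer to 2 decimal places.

12.95

Midpoints: 25, 35, 45, 55, 65
n = 118, Σfm = 5420, mean = 45.9322
Σfm² = 268750
Σf(m − x̄)² = Σfm² − (Σfm)²/n = 268750 − 5420²/118 = 19797.4576
Population variance = 19797.4576 / 118 = 167.7751
Standard deviation = √167.7751 = 12.9528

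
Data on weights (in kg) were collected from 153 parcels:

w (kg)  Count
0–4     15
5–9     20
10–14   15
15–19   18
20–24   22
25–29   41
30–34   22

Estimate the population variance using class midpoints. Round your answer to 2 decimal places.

Midpoints: 2, 7, 12, 17, 22, 27, 32
n = 153, Σfm = 2951, mean = 19.2876
Σfm² = 71467
Σf(m − x̄)² = Σfm² − (Σfm)²/n = 71467 − 2951²/153 = 14549.3464
Population variance = 14549.3464 / 153 = 95.0938

95.09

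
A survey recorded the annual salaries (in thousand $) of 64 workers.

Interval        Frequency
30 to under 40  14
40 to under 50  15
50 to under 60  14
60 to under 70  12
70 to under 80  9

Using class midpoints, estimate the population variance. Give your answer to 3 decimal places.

Midpoints: 35, 45, 55, 65, 75
n = 64, Σfm = 3390, mean = 52.9688
Σfm² = 191200
Σf(m − x̄)² = Σfm² − (Σfm)²/n = 191200 − 3390²/64 = 11635.9375
Population variance = 11635.9375 / 64 = 181.8115

181.812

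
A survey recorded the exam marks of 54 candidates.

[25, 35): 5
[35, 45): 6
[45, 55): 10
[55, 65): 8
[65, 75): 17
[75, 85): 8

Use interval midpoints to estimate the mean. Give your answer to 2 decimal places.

59.26

Midpoints: 30, 40, 50, 60, 70, 80
Σfm = 5×30 + 6×40 + 10×50 + 8×60 + 17×70 + 8×80 = 3200
n = Σf = 54
Mean = 3200 / 54 = 59.2593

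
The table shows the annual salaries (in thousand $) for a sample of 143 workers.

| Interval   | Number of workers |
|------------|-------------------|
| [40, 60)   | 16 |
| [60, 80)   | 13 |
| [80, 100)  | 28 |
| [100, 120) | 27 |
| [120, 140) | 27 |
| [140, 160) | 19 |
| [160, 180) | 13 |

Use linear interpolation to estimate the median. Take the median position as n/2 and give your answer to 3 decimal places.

110.741

Cumulative frequencies: 16, 29, 57, 84, 111, 130, 143
n = 143; position = n/2 = 71.5.
This falls in the class [100, 120): L = 100, F = 57, f = 27, h = 20.
Median ≈ 100 + ((71.5 − 57) / 27) × 20 = 110.7407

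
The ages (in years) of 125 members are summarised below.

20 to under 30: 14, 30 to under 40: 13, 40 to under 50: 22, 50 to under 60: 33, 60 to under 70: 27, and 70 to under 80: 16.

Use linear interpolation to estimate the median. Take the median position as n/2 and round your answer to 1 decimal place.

54.1

Cumulative frequencies: 14, 27, 49, 82, 109, 125
n = 125; position = n/2 = 62.5.
This falls in the class 50 to under 60: L = 50, F = 49, f = 33, h = 10.
Median ≈ 50 + ((62.5 − 49) / 33) × 10 = 54.0909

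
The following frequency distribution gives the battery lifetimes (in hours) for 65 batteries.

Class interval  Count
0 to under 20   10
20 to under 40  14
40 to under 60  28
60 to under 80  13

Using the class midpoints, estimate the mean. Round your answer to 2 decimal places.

Midpoints: 10, 30, 50, 70
Σfm = 10×10 + 14×30 + 28×50 + 13×70 = 2830
n = Σf = 65
Mean = 2830 / 65 = 43.5385

43.54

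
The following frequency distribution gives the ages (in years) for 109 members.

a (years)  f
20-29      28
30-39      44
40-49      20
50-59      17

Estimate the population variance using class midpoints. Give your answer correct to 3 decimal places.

100.732

Midpoints: 24.5, 34.5, 44.5, 54.5
n = 109, Σfm = 4020.5, mean = 36.8853
Σfm² = 159277.25
Σf(m − x̄)² = Σfm² − (Σfm)²/n = 159277.25 − 4020.5²/109 = 10979.8165
Population variance = 10979.8165 / 109 = 100.7323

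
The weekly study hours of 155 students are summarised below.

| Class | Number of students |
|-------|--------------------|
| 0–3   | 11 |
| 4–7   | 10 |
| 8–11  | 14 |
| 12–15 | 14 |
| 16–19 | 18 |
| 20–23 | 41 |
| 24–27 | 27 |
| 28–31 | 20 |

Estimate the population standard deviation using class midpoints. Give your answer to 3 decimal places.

Midpoints: 1.5, 5.5, 9.5, 13.5, 17.5, 21.5, 25.5, 29.5
n = 155, Σfm = 2868.5, mean = 18.5065
Σfm² = 63568.75
Σf(m − x̄)² = Σfm² − (Σfm)²/n = 63568.75 − 2868.5²/155 = 10482.9935
Population variance = 10482.9935 / 155 = 67.6322
Standard deviation = √67.6322 = 8.2239

8.224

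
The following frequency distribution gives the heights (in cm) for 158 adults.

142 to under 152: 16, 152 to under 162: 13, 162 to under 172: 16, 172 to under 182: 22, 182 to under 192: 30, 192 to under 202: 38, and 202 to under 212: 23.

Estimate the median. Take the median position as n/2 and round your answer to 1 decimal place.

186.0

Cumulative frequencies: 16, 29, 45, 67, 97, 135, 158
n = 158; position = n/2 = 79.
This falls in the class 182 to under 192: L = 182, F = 67, f = 30, h = 10.
Median ≈ 182 + ((79 − 67) / 30) × 10 = 186.0000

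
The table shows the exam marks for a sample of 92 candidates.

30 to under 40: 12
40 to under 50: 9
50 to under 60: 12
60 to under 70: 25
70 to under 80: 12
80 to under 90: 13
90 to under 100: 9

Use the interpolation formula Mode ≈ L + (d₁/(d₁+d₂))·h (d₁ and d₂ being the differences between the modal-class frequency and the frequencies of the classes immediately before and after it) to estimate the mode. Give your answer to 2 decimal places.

65.00

Modal class: 60 to under 70 (highest frequency 25).
d₁ = 25 − 12 = 13, d₂ = 25 − 12 = 13
Mode ≈ 60 + (13/(13+13)) × 10 = 60 + 5.0000 = 65.0000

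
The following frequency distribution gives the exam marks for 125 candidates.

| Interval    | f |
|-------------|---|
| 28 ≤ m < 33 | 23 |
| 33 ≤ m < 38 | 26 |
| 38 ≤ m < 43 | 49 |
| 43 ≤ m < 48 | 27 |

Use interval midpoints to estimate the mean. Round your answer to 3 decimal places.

38.700

Midpoints: 30.5, 35.5, 40.5, 45.5
Σfm = 23×30.5 + 26×35.5 + 49×40.5 + 27×45.5 = 4837.5
n = Σf = 125
Mean = 4837.5 / 125 = 38.7000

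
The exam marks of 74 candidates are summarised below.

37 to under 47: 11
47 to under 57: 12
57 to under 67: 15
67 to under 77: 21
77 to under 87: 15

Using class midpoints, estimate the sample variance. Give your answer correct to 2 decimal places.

Midpoints: 42, 52, 62, 72, 82
n = 74, Σfm = 4758, mean = 64.2973
Σfm² = 319236
Σf(m − x̄)² = Σfm² − (Σfm)²/n = 319236 − 4758²/74 = 13309.4595
Sample variance = 13309.4595 / 73 = 182.3214

182.32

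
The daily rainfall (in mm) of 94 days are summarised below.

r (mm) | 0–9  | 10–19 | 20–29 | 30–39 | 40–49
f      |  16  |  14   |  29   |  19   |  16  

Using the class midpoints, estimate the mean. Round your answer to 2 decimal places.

Midpoints: 4.5, 14.5, 24.5, 34.5, 44.5
Σfm = 16×4.5 + 14×14.5 + 29×24.5 + 19×34.5 + 16×44.5 = 2353
n = Σf = 94
Mean = 2353 / 94 = 25.0319

25.03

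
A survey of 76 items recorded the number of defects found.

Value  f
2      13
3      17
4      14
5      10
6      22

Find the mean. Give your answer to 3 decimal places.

4.145

Values: 2, 3, 4, 5, 6
Σfx = 13×2 + 17×3 + 14×4 + 10×5 + 22×6 = 315
n = Σf = 76
Mean = 315 / 76 = 4.1447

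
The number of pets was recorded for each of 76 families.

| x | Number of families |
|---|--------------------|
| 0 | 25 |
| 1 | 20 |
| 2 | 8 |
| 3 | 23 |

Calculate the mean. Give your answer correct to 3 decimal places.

1.382

Values: 0, 1, 2, 3
Σfx = 25×0 + 20×1 + 8×2 + 23×3 = 105
n = Σf = 76
Mean = 105 / 76 = 1.3816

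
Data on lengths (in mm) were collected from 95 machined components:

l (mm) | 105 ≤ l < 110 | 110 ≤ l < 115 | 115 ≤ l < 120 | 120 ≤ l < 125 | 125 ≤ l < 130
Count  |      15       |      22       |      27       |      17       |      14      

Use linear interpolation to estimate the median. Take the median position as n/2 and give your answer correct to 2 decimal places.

116.94

Cumulative frequencies: 15, 37, 64, 81, 95
n = 95; position = n/2 = 47.5.
This falls in the class 115 ≤ l < 120: L = 115, F = 37, f = 27, h = 5.
Median ≈ 115 + ((47.5 − 37) / 27) × 5 = 116.9444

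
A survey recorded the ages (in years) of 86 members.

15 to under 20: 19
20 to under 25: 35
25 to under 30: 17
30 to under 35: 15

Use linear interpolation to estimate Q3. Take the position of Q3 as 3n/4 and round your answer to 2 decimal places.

Cumulative frequencies: 19, 54, 71, 86
n = 86; position = 3n/4 = 64.5.
This falls in the class 25 to under 30: L = 25, F = 54, f = 17, h = 5.
Upper quartile ≈ 25 + ((64.5 − 54) / 17) × 5 = 28.0882

28.09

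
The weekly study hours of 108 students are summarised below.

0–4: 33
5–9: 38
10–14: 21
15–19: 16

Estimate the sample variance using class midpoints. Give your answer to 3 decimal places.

26.705

Midpoints: 2, 7, 12, 17
n = 108, Σfm = 856, mean = 7.9259
Σfm² = 9642
Σf(m − x̄)² = Σfm² − (Σfm)²/n = 9642 − 856²/108 = 2857.4074
Sample variance = 2857.4074 / 107 = 26.7047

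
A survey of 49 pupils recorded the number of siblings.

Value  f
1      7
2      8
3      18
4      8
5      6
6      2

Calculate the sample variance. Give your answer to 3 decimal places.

Values: 1, 2, 3, 4, 5, 6
n = 49, Σfx = 151, mean = 3.0816
Σfx² = 551
Σf(x − x̄)² = Σfx² − (Σfx)²/n = 551 − 151²/49 = 85.6735
Sample variance = 85.6735 / 48 = 1.7849

1.785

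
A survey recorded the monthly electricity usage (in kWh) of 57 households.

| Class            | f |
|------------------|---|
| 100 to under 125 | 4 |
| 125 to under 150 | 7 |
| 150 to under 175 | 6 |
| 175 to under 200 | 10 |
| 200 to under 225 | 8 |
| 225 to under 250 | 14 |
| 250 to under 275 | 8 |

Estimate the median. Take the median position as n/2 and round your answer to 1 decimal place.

204.7

Cumulative frequencies: 4, 11, 17, 27, 35, 49, 57
n = 57; position = n/2 = 28.5.
This falls in the class 200 to under 225: L = 200, F = 27, f = 8, h = 25.
Median ≈ 200 + ((28.5 − 27) / 8) × 25 = 204.6875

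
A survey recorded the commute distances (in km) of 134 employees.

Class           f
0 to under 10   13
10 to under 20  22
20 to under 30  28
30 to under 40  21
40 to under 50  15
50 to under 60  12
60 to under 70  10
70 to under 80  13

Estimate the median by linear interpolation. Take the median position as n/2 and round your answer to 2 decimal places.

31.90

Cumulative frequencies: 13, 35, 63, 84, 99, 111, 121, 134
n = 134; position = n/2 = 67.
This falls in the class 30 to under 40: L = 30, F = 63, f = 21, h = 10.
Median ≈ 30 + ((67 − 63) / 21) × 10 = 31.9048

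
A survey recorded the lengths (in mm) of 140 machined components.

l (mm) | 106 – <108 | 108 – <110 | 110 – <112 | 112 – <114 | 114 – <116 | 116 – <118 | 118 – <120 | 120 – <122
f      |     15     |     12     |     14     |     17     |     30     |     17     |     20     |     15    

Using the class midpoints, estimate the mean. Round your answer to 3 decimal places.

Midpoints: 107, 109, 111, 113, 115, 117, 119, 121
Σfm = 15×107 + 12×109 + 14×111 + 17×113 + 30×115 + 17×117 + 20×119 + 15×121 = 16022
n = Σf = 140
Mean = 16022 / 140 = 114.4429

114.443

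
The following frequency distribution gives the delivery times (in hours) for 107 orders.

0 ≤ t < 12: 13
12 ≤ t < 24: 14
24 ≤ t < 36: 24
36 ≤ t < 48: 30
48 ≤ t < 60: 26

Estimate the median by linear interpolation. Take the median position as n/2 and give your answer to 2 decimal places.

37.00

Cumulative frequencies: 13, 27, 51, 81, 107
n = 107; position = n/2 = 53.5.
This falls in the class 36 ≤ t < 48: L = 36, F = 51, f = 30, h = 12.
Median ≈ 36 + ((53.5 − 51) / 30) × 12 = 37.0000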